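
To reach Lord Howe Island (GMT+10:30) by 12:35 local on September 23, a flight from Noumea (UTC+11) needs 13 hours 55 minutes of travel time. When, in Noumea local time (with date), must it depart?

23:10 on September 22

Target arrival in UTC: 12:35 − 10:30 = 02:05 on Sep 23.
Subtract 13 hours and 55 minutes → departure 12:10 UTC on Sep 22.
Noumea is UTC+11:00: 12:10 + 11:00 = 23:10 on Sep 22.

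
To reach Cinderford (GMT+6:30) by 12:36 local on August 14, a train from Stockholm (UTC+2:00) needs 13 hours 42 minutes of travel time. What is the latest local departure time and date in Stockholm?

Target arrival in UTC: 12:36 − 6:30 = 06:06 on Aug 14.
Subtract 13 hours 42 minutes → departure 16:24 UTC on Aug 13.
Stockholm is UTC+2:00: 16:24 + 2:00 = 18:24 on Aug 13.

18:24 on August 13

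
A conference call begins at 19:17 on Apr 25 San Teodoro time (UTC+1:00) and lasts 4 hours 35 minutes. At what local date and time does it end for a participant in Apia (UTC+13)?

11:52 on April 26

Convert start to UTC: 19:17 − 1:00 = 18:17 UTC on Apr 25.
Add 4 hours and 35 minutes duration → 22:52 UTC.
Apia is UTC+13:00, so local end time = 22:52 + 13:00 = 11:52 on Apr 26.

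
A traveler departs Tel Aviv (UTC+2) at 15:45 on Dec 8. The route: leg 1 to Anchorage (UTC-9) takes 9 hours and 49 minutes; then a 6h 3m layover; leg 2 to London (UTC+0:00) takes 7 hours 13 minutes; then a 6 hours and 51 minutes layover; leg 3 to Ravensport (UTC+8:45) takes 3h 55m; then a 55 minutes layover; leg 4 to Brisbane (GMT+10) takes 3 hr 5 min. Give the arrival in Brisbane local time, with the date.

13:36 on Dec 10

Convert departure to UTC: 15:45 − 2:00 = 13:45 UTC on Dec 8.
Add 9 hours and 49 minutes leg 1 → 23:34 UTC.
Add 6 hours 3 minutes layover in Anchorage → 05:37 UTC (Dec 9).
Add 7 hours 13 minutes leg 2 → 12:50 UTC.
Add 6 hours and 51 minutes layover in London → 19:41 UTC.
Add 3 hours 55 minutes leg 3 → 23:36 UTC.
Add 55 minutes layover in Ravensport → 00:31 UTC (Dec 10).
Add 3 hours 5 minutes leg 4 → 03:36 UTC.
Brisbane is UTC+10:00, so local arrival = 03:36 + 10:00 = 13:36 on Dec 10.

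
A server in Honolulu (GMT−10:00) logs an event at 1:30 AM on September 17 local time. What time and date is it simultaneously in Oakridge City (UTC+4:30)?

4:00 PM on September 17

In UTC: 1:30 AM + 10:00 = 11:30 AM on Sep 17.
Oakridge City is UTC+4:30: 11:30 AM + 4:30 = 4:00 PM on Sep 17.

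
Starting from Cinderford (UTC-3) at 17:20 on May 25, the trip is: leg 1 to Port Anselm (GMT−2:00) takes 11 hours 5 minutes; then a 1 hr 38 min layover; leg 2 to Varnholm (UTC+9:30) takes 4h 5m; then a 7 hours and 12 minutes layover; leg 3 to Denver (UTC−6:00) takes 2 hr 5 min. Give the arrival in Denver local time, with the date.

16:25 on May 26

Convert departure to UTC: 17:20 + 3:00 = 20:20 UTC on May 25.
Add 11 hours 5 minutes leg 1 → 07:25 UTC (May 26).
Add 1 hour and 38 minutes layover in Port Anselm → 09:03 UTC.
Add 4 hours 5 minutes leg 2 → 13:08 UTC.
Add 7 hours 12 minutes layover in Varnholm → 20:20 UTC.
Add 2 hours and 5 minutes leg 3 → 22:25 UTC.
Denver is UTC−6:00, so local arrival = 22:25 − 6:00 = 16:25 on May 26.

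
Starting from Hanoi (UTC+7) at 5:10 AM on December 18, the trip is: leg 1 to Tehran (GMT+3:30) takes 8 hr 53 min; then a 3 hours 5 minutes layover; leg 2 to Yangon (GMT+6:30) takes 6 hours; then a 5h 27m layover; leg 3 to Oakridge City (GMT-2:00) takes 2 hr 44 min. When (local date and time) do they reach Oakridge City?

10:19 PM on Dec 18

Convert departure to UTC: 5:10 AM − 7:00 = 10:10 PM UTC on Dec 17.
Add 8 hours and 53 minutes leg 1 → 7:03 AM UTC (Dec 18).
Add 3 hours and 5 minutes layover in Tehran → 10:08 AM UTC.
Add 6 hours leg 2 → 4:08 PM UTC.
Add 5 hours 27 minutes layover in Yangon → 9:35 PM UTC.
Add 2 hours 44 minutes leg 3 → 12:19 AM UTC (Dec 19).
Oakridge City is UTC−2:00, so local arrival = 12:19 AM − 2:00 = 10:19 PM on Dec 18.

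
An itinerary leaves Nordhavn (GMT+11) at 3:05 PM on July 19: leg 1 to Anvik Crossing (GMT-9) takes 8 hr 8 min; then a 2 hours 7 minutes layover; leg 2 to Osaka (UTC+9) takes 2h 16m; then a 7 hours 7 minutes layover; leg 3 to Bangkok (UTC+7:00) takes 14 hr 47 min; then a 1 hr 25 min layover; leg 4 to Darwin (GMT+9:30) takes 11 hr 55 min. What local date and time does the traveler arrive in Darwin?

Convert departure to UTC: 3:05 PM − 11:00 = 4:05 AM UTC on Jul 19.
Add 8 hours 8 minutes leg 1 → 12:13 PM UTC.
Add 2 hours 7 minutes layover in Anvik Crossing → 2:20 PM UTC.
Add 2 hours 16 minutes leg 2 → 4:36 PM UTC.
Add 7 hours and 7 minutes layover in Osaka → 11:43 PM UTC.
Add 14 hours and 47 minutes leg 3 → 2:30 PM UTC (Jul 20).
Add 1 hour and 25 minutes layover in Bangkok → 3:55 PM UTC.
Add 11 hours and 55 minutes leg 4 → 3:50 AM UTC (Jul 21).
Darwin is UTC+9:30, so local arrival = 3:50 AM + 9:30 = 1:20 PM on Jul 21.

1:20 PM on July 21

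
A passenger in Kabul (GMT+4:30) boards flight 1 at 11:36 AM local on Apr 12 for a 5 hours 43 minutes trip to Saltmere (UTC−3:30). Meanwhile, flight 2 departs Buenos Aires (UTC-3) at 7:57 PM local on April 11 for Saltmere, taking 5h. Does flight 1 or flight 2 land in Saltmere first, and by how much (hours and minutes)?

the second, by 8 hours 52 minutes

Flight 1 in UTC: 11:36 AM − 4:30 = 7:06 AM on Apr 12.
+5 hours and 43 minutes → arrive 12:49 PM UTC on Apr 12.
Flight 2 in UTC: 7:57 PM + 3:00 = 10:57 PM on Apr 11.
+5 hours → arrive 3:57 AM UTC on Apr 12.
Flight 2 lands earlier by 8 hours 52 minutes.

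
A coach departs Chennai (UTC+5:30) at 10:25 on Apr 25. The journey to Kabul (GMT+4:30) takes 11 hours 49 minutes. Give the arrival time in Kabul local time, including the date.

21:14 on April 25

Convert departure to UTC: 10:25 − 5:30 = 04:55 UTC on Apr 25.
Add 11 hours and 49 minutes travel time → 16:44 UTC.
Kabul is UTC+4:30, so local arrival = 16:44 + 4:30 = 21:14 on Apr 25.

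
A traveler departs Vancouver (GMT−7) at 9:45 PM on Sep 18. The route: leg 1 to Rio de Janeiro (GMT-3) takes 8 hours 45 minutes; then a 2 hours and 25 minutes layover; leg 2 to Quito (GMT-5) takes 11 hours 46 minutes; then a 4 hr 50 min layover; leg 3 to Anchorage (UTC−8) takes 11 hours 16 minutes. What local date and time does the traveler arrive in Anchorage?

Convert departure to UTC: 9:45 PM + 7:00 = 4:45 AM UTC on Sep 19.
Add 8 hours 45 minutes leg 1 → 1:30 PM UTC.
Add 2 hours 25 minutes layover in Rio de Janeiro → 3:55 PM UTC.
Add 11 hours 46 minutes leg 2 → 3:41 AM UTC (Sep 20).
Add 4 hours and 50 minutes layover in Quito → 8:31 AM UTC.
Add 11 hours and 16 minutes leg 3 → 7:47 PM UTC.
Anchorage is UTC−8:00, so local arrival = 7:47 PM − 8:00 = 11:47 AM on Sep 20.

11:47 AM on Sep 20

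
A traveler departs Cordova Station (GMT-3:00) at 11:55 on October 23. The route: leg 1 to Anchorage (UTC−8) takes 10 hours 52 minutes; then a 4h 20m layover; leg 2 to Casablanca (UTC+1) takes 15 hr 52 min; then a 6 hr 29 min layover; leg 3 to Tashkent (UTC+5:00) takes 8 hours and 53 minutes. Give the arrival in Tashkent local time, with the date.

Convert departure to UTC: 11:55 + 3:00 = 14:55 UTC on Oct 23.
Add 10 hours 52 minutes leg 1 → 01:47 UTC (Oct 24).
Add 4 hours 20 minutes layover in Anchorage → 06:07 UTC.
Add 15 hours 52 minutes leg 2 → 21:59 UTC.
Add 6 hours 29 minutes layover in Casablanca → 04:28 UTC (Oct 25).
Add 8 hours 53 minutes leg 3 → 13:21 UTC.
Tashkent is UTC+5:00, so local arrival = 13:21 + 5:00 = 18:21 on Oct 25.

18:21 on October 25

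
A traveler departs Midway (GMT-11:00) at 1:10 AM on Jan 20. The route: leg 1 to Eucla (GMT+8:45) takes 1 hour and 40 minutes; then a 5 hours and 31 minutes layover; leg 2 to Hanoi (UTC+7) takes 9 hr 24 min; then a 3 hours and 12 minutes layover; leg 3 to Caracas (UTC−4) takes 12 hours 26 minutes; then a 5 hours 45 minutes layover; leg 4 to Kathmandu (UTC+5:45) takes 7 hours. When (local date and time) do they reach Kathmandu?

2:53 PM on January 22

Convert departure to UTC: 1:10 AM + 11:00 = 12:10 PM UTC on Jan 20.
Add 1 hour and 40 minutes leg 1 → 1:50 PM UTC.
Add 5 hours and 31 minutes layover in Eucla → 7:21 PM UTC.
Add 9 hours and 24 minutes leg 2 → 4:45 AM UTC (Jan 21).
Add 3 hours 12 minutes layover in Hanoi → 7:57 AM UTC.
Add 12 hours and 26 minutes leg 3 → 8:23 PM UTC.
Add 5 hours 45 minutes layover in Caracas → 2:08 AM UTC (Jan 22).
Add 7 hours leg 4 → 9:08 AM UTC.
Kathmandu is UTC+5:45, so local arrival = 9:08 AM + 5:45 = 2:53 PM on Jan 22.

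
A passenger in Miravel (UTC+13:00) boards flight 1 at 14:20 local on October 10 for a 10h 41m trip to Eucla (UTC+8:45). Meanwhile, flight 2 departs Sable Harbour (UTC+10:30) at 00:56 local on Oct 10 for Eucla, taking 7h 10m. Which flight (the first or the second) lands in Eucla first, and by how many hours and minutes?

the second, by 14 hours 25 minutes

Flight 1 in UTC: 14:20 − 13:00 = 01:20 on Oct 10.
+10 hours and 41 minutes → arrive 12:01 UTC on Oct 10.
Flight 2 in UTC: 00:56 − 10:30 = 14:26 on Oct 9.
+7 hours 10 minutes → arrive 21:36 UTC on Oct 9.
Flight 2 lands earlier by 14 hours 25 minutes.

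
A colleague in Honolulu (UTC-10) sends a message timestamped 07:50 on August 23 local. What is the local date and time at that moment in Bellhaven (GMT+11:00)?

In UTC: 07:50 + 10:00 = 17:50 on Aug 23.
Bellhaven is UTC+11:00: 17:50 + 11:00 = 04:50 on Aug 24.

04:50 on August 24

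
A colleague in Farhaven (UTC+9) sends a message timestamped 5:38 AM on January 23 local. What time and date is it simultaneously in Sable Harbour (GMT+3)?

In UTC: 5:38 AM − 9:00 = 8:38 PM on Jan 22.
Sable Harbour is UTC+3:00: 8:38 PM + 3:00 = 11:38 PM on Jan 22.

11:38 PM on January 22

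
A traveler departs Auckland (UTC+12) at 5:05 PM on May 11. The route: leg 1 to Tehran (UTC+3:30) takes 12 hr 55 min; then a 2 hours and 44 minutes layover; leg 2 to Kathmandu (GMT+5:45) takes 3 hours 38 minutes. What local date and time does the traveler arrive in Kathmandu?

Convert departure to UTC: 5:05 PM − 12:00 = 5:05 AM UTC on May 11.
Add 12 hours 55 minutes leg 1 → 6:00 PM UTC.
Add 2 hours and 44 minutes layover in Tehran → 8:44 PM UTC.
Add 3 hours and 38 minutes leg 2 → 12:22 AM UTC (May 12).
Kathmandu is UTC+5:45, so local arrival = 12:22 AM + 5:45 = 6:07 AM on May 12.

6:07 AM on May 12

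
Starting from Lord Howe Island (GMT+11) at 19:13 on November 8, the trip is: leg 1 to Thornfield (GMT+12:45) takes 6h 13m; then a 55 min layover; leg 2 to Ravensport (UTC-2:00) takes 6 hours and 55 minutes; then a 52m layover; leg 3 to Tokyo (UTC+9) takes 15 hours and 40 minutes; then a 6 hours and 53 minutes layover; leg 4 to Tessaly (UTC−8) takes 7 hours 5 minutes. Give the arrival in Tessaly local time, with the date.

Convert departure to UTC: 19:13 − 11:00 = 08:13 UTC on Nov 8.
Add 6 hours and 13 minutes leg 1 → 14:26 UTC.
Add 55 minutes layover in Thornfield → 15:21 UTC.
Add 6 hours 55 minutes leg 2 → 22:16 UTC.
Add 52 minutes layover in Ravensport → 23:08 UTC.
Add 15 hours 40 minutes leg 3 → 14:48 UTC (Nov 9).
Add 6 hours 53 minutes layover in Tokyo → 21:41 UTC.
Add 7 hours and 5 minutes leg 4 → 04:46 UTC (Nov 10).
Tessaly is UTC−8:00, so local arrival = 04:46 − 8:00 = 20:46 on Nov 9.

20:46 on Nov 9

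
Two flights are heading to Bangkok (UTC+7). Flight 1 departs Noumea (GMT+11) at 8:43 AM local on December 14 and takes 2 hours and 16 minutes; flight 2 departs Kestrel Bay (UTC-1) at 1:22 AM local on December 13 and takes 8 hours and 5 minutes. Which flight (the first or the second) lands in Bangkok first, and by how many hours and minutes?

the second, by 13 hours 32 minutes

Flight 1 in UTC: 8:43 AM − 11:00 = 9:43 PM on Dec 13.
+2 hours 16 minutes → arrive 11:59 PM UTC on Dec 13.
Flight 2 in UTC: 1:22 AM + 1:00 = 2:22 AM on Dec 13.
+8 hours and 5 minutes → arrive 10:27 AM UTC on Dec 13.
Flight 2 lands earlier by 13 hours 32 minutes.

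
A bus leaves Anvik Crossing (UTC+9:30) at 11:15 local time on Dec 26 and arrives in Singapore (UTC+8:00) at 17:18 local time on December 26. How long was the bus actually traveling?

Departure in UTC: 11:15 − 9:30 = 01:45 on Dec 26.
Arrival in UTC: 17:18 − 8:00 = 09:18 on Dec 26.
Elapsed = 09:18 − 01:45 = 7 hours 33 minutes.

7 hours 33 minutes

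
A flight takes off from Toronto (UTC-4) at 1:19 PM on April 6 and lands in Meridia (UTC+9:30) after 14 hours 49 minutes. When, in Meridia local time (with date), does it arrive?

5:38 PM on April 7

Convert departure to UTC: 1:19 PM + 4:00 = 5:19 PM UTC on Apr 6.
Add 14 hours 49 minutes travel time → 8:08 AM UTC (Apr 7).
Meridia is UTC+9:30, so local arrival = 8:08 AM + 9:30 = 5:38 PM on Apr 7.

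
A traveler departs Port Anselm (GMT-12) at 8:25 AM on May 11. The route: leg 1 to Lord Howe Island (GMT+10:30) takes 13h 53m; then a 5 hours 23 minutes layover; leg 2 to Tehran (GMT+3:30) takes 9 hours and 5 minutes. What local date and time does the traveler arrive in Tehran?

4:16 AM on May 13

Convert departure to UTC: 8:25 AM + 12:00 = 8:25 PM UTC on May 11.
Add 13 hours 53 minutes leg 1 → 10:18 AM UTC (May 12).
Add 5 hours 23 minutes layover in Lord Howe Island → 3:41 PM UTC.
Add 9 hours 5 minutes leg 2 → 12:46 AM UTC (May 13).
Tehran is UTC+3:30, so local arrival = 12:46 AM + 3:30 = 4:16 AM on May 13.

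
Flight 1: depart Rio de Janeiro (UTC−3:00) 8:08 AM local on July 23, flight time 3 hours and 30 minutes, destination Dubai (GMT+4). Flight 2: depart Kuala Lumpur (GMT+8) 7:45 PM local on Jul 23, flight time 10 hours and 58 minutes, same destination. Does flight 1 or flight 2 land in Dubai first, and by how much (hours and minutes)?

the first, by 8 hours 5 minutes

Flight 1 in UTC: 8:08 AM + 3:00 = 11:08 AM on Jul 23.
+3 hours 30 minutes → arrive 2:38 PM UTC on Jul 23.
Flight 2 in UTC: 7:45 PM − 8:00 = 11:45 AM on Jul 23.
+10 hours and 58 minutes → arrive 10:43 PM UTC on Jul 23.
Flight 1 lands earlier by 8 hours 5 minutes.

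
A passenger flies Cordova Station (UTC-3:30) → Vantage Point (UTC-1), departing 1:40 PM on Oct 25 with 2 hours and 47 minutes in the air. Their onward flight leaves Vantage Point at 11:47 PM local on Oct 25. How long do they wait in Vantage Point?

4 hours 50 minutes

Convert departure to UTC: 1:40 PM + 3:30 = 5:10 PM UTC on Oct 25.
Add 2 hours 47 minutes flight time → 7:57 PM UTC.
Vantage Point is UTC−1:00, so local arrival = 7:57 PM − 1:00 = 6:57 PM on Oct 25.
Layover = 11:47 PM − 6:57 PM = 4 hours 50 minutes.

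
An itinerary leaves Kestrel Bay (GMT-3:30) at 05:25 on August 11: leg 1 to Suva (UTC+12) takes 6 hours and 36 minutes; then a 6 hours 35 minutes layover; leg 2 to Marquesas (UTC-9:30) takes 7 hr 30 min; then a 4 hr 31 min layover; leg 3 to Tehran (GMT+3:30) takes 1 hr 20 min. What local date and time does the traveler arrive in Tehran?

Convert departure to UTC: 05:25 + 3:30 = 08:55 UTC on Aug 11.
Add 6 hours 36 minutes leg 1 → 15:31 UTC.
Add 6 hours 35 minutes layover in Suva → 22:06 UTC.
Add 7 hours and 30 minutes leg 2 → 05:36 UTC (Aug 12).
Add 4 hours 31 minutes layover in Marquesas → 10:07 UTC.
Add 1 hour and 20 minutes leg 3 → 11:27 UTC.
Tehran is UTC+3:30, so local arrival = 11:27 + 3:30 = 14:57 on Aug 12.

14:57 on Aug 12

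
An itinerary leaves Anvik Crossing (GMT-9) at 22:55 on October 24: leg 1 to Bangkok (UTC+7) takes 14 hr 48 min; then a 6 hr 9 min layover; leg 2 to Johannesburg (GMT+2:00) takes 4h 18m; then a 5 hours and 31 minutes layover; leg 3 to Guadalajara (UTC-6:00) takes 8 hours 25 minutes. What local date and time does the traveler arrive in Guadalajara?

17:06 on October 26

Convert departure to UTC: 22:55 + 9:00 = 07:55 UTC on Oct 25.
Add 14 hours 48 minutes leg 1 → 22:43 UTC.
Add 6 hours and 9 minutes layover in Bangkok → 04:52 UTC (Oct 26).
Add 4 hours 18 minutes leg 2 → 09:10 UTC.
Add 5 hours and 31 minutes layover in Johannesburg → 14:41 UTC.
Add 8 hours 25 minutes leg 3 → 23:06 UTC.
Guadalajara is UTC−6:00, so local arrival = 23:06 − 6:00 = 17:06 on Oct 26.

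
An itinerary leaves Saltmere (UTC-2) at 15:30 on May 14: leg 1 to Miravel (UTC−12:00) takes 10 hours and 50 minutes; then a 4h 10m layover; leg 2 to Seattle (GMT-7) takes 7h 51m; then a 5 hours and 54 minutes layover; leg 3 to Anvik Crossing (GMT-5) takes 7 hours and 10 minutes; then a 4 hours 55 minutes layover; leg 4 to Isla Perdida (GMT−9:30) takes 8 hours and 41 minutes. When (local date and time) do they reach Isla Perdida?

Convert departure to UTC: 15:30 + 2:00 = 17:30 UTC on May 14.
Add 10 hours 50 minutes leg 1 → 04:20 UTC (May 15).
Add 4 hours and 10 minutes layover in Miravel → 08:30 UTC.
Add 7 hours and 51 minutes leg 2 → 16:21 UTC.
Add 5 hours 54 minutes layover in Seattle → 22:15 UTC.
Add 7 hours and 10 minutes leg 3 → 05:25 UTC (May 16).
Add 4 hours 55 minutes layover in Anvik Crossing → 10:20 UTC.
Add 8 hours 41 minutes leg 4 → 19:01 UTC.
Isla Perdida is UTC−9:30, so local arrival = 19:01 − 9:30 = 09:31 on May 16.

09:31 on May 16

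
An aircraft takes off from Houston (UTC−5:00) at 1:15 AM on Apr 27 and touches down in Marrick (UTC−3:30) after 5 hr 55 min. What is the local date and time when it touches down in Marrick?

8:40 AM on April 27

Convert departure to UTC: 1:15 AM + 5:00 = 6:15 AM UTC on Apr 27.
Add 5 hours and 55 minutes travel time → 12:10 PM UTC.
Marrick is UTC−3:30, so local arrival = 12:10 PM − 3:30 = 8:40 AM on Apr 27.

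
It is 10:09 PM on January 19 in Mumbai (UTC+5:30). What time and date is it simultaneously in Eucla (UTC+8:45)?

Eucla is 3:15 ahead of Mumbai.
Shift by the zone difference: 10:09 PM + 3:15 = 1:24 AM on Jan 20 in Eucla.

1:24 AM on Jan 20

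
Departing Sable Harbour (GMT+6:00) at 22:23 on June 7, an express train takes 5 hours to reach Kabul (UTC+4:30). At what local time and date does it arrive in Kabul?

Convert departure to UTC: 22:23 − 6:00 = 16:23 UTC on Jun 7.
Add 5 hours travel time → 21:23 UTC.
Kabul is UTC+4:30, so local arrival = 21:23 + 4:30 = 01:53 on Jun 8.

01:53 on June 8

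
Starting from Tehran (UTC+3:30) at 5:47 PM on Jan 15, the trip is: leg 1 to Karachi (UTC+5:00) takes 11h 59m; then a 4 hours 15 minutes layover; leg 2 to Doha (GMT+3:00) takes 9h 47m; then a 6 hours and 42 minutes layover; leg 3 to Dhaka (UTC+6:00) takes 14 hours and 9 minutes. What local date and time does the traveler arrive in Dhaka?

7:09 PM on January 17

Convert departure to UTC: 5:47 PM − 3:30 = 2:17 PM UTC on Jan 15.
Add 11 hours 59 minutes leg 1 → 2:16 AM UTC (Jan 16).
Add 4 hours 15 minutes layover in Karachi → 6:31 AM UTC.
Add 9 hours and 47 minutes leg 2 → 4:18 PM UTC.
Add 6 hours 42 minutes layover in Doha → 11:00 PM UTC.
Add 14 hours and 9 minutes leg 3 → 1:09 PM UTC (Jan 17).
Dhaka is UTC+6:00, so local arrival = 1:09 PM + 6:00 = 7:09 PM on Jan 17.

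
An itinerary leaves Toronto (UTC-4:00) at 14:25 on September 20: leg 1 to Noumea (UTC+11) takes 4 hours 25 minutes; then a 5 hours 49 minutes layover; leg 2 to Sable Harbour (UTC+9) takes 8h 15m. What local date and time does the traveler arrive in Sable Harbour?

21:54 on Sep 21

Convert departure to UTC: 14:25 + 4:00 = 18:25 UTC on Sep 20.
Add 4 hours and 25 minutes leg 1 → 22:50 UTC.
Add 5 hours and 49 minutes layover in Noumea → 04:39 UTC (Sep 21).
Add 8 hours and 15 minutes leg 2 → 12:54 UTC.
Sable Harbour is UTC+9:00, so local arrival = 12:54 + 9:00 = 21:54 on Sep 21.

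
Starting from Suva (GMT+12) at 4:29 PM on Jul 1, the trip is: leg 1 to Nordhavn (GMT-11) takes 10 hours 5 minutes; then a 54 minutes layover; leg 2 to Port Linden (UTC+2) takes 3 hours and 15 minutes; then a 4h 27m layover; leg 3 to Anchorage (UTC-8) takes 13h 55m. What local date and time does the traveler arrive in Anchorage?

Convert departure to UTC: 4:29 PM − 12:00 = 4:29 AM UTC on Jul 1.
Add 10 hours 5 minutes leg 1 → 2:34 PM UTC.
Add 54 minutes layover in Nordhavn → 3:28 PM UTC.
Add 3 hours and 15 minutes leg 2 → 6:43 PM UTC.
Add 4 hours and 27 minutes layover in Port Linden → 11:10 PM UTC.
Add 13 hours and 55 minutes leg 3 → 1:05 PM UTC (Jul 2).
Anchorage is UTC−8:00, so local arrival = 1:05 PM − 8:00 = 5:05 AM on Jul 2.

5:05 AM on July 2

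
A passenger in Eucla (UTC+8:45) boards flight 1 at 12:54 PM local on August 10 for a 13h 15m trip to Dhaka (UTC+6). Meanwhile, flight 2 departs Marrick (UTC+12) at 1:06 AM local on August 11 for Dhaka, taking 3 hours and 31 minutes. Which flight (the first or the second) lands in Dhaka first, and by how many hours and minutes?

Flight 1 in UTC: 12:54 PM − 8:45 = 4:09 AM on Aug 10.
+13 hours 15 minutes → arrive 5:24 PM UTC on Aug 10.
Flight 2 in UTC: 1:06 AM − 12:00 = 1:06 PM on Aug 10.
+3 hours 31 minutes → arrive 4:37 PM UTC on Aug 10.
Flight 2 lands earlier by 47 minutes.

the second, by 47 minutes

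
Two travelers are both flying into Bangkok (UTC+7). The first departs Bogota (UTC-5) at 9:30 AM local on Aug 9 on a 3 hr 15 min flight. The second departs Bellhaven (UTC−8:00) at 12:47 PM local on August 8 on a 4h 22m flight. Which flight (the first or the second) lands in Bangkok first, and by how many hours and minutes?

Flight 1 in UTC: 9:30 AM + 5:00 = 2:30 PM on Aug 9.
+3 hours and 15 minutes → arrive 5:45 PM UTC on Aug 9.
Flight 2 in UTC: 12:47 PM + 8:00 = 8:47 PM on Aug 8.
+4 hours and 22 minutes → arrive 1:09 AM UTC on Aug 9.
Flight 2 lands earlier by 16 hours 36 minutes.

the second, by 16 hours 36 minutes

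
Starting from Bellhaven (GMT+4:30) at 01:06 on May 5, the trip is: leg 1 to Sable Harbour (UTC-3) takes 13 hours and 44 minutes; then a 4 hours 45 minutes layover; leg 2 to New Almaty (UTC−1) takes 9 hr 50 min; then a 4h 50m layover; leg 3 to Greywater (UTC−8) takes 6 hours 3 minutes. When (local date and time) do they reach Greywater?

Convert departure to UTC: 01:06 − 4:30 = 20:36 UTC on May 4.
Add 13 hours and 44 minutes leg 1 → 10:20 UTC (May 5).
Add 4 hours 45 minutes layover in Sable Harbour → 15:05 UTC.
Add 9 hours and 50 minutes leg 2 → 00:55 UTC (May 6).
Add 4 hours and 50 minutes layover in New Almaty → 05:45 UTC.
Add 6 hours 3 minutes leg 3 → 11:48 UTC.
Greywater is UTC−8:00, so local arrival = 11:48 − 8:00 = 03:48 on May 6.

03:48 on May 6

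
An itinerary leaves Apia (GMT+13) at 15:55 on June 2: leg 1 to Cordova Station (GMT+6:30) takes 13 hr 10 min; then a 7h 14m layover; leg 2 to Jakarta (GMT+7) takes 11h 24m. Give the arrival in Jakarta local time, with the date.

17:43 on June 3

Convert departure to UTC: 15:55 − 13:00 = 02:55 UTC on Jun 2.
Add 13 hours and 10 minutes leg 1 → 16:05 UTC.
Add 7 hours and 14 minutes layover in Cordova Station → 23:19 UTC.
Add 11 hours 24 minutes leg 2 → 10:43 UTC (Jun 3).
Jakarta is UTC+7:00, so local arrival = 10:43 + 7:00 = 17:43 on Jun 3.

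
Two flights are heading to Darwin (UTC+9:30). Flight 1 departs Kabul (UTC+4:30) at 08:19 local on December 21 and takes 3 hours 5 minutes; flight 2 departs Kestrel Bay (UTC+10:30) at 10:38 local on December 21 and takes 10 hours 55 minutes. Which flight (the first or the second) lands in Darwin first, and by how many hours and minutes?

Flight 1 in UTC: 08:19 − 4:30 = 03:49 on Dec 21.
+3 hours and 5 minutes → arrive 06:54 UTC on Dec 21.
Flight 2 in UTC: 10:38 − 10:30 = 00:08 on Dec 21.
+10 hours and 55 minutes → arrive 11:03 UTC on Dec 21.
Flight 1 lands earlier by 4 hours 9 minutes.

the first, by 4 hours 9 minutes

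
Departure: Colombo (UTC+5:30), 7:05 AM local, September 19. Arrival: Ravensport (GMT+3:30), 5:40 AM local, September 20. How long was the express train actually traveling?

Ravensport is 2:00 behind Colombo.
Clock-face elapsed time (ignoring zones) is 22 hours 35 minutes.
Actual elapsed = 22 hours 35 minutes + 2:00 = 24 hours 35 minutes.

24 hours 35 minutes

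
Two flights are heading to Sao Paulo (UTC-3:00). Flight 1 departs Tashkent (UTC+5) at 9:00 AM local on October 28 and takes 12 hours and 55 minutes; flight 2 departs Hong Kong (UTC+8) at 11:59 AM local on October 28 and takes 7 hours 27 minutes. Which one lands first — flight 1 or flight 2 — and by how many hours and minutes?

Flight 1 in UTC: 9:00 AM − 5:00 = 4:00 AM on Oct 28.
+12 hours and 55 minutes → arrive 4:55 PM UTC on Oct 28.
Flight 2 in UTC: 11:59 AM − 8:00 = 3:59 AM on Oct 28.
+7 hours and 27 minutes → arrive 11:26 AM UTC on Oct 28.
Flight 2 lands earlier by 5 hours 29 minutes.

the second, by 5 hours 29 minutes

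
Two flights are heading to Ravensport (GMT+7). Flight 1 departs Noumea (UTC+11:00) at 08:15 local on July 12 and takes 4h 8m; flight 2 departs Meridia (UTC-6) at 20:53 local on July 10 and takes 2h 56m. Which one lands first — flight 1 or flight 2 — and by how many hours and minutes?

the second, by 19 hours 34 minutes

Flight 1 in UTC: 08:15 − 11:00 = 21:15 on Jul 11.
+4 hours and 8 minutes → arrive 01:23 UTC on Jul 12.
Flight 2 in UTC: 20:53 + 6:00 = 02:53 on Jul 11.
+2 hours and 56 minutes → arrive 05:49 UTC on Jul 11.
Flight 2 lands earlier by 19 hours 34 minutes.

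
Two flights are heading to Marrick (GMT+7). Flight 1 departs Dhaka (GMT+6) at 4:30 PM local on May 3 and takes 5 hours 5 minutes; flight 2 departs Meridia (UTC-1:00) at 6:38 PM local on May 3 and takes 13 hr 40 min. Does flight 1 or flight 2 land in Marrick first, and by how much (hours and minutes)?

Flight 1 in UTC: 4:30 PM − 6:00 = 10:30 AM on May 3.
+5 hours and 5 minutes → arrive 3:35 PM UTC on May 3.
Flight 2 in UTC: 6:38 PM + 1:00 = 7:38 PM on May 3.
+13 hours 40 minutes → arrive 9:18 AM UTC on May 4.
Flight 1 lands earlier by 17 hours 43 minutes.

the first, by 17 hours 43 minutes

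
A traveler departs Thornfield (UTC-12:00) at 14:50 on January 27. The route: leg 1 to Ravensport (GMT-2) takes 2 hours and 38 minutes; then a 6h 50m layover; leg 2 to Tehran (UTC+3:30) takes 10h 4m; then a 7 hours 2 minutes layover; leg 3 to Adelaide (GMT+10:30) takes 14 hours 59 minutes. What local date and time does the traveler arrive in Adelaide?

Convert departure to UTC: 14:50 + 12:00 = 02:50 UTC on Jan 28.
Add 2 hours 38 minutes leg 1 → 05:28 UTC.
Add 6 hours 50 minutes layover in Ravensport → 12:18 UTC.
Add 10 hours and 4 minutes leg 2 → 22:22 UTC.
Add 7 hours and 2 minutes layover in Tehran → 05:24 UTC (Jan 29).
Add 14 hours and 59 minutes leg 3 → 20:23 UTC.
Adelaide is UTC+10:30, so local arrival = 20:23 + 10:30 = 06:53 on Jan 30.

06:53 on Jan 30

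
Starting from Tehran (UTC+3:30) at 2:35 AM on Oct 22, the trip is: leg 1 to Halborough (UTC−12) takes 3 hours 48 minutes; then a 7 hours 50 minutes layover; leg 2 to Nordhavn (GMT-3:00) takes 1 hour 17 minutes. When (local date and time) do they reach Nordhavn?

9:00 AM on October 22

Convert departure to UTC: 2:35 AM − 3:30 = 11:05 PM UTC on Oct 21.
Add 3 hours and 48 minutes leg 1 → 2:53 AM UTC (Oct 22).
Add 7 hours and 50 minutes layover in Halborough → 10:43 AM UTC.
Add 1 hour and 17 minutes leg 2 → 12:00 PM UTC.
Nordhavn is UTC−3:00, so local arrival = 12:00 PM − 3:00 = 9:00 AM on Oct 22.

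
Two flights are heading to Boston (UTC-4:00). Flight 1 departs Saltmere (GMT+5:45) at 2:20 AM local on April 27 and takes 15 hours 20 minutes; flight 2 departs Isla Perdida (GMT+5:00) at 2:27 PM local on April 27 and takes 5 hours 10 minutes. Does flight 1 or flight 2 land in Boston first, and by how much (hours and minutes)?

the first, by 2 hours 42 minutes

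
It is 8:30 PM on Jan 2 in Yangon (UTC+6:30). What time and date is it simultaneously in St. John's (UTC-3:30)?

10:30 AM on Jan 2

In UTC: 8:30 PM − 6:30 = 2:00 PM on Jan 2.
St. John's is UTC−3:30: 2:00 PM − 3:30 = 10:30 AM on Jan 2.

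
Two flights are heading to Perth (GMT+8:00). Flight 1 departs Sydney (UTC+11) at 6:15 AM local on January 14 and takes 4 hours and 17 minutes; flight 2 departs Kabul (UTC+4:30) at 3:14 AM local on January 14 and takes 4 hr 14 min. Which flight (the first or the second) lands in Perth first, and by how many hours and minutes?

the first, by 3 hours 26 minutes

Flight 1 in UTC: 6:15 AM − 11:00 = 7:15 PM on Jan 13.
+4 hours 17 minutes → arrive 11:32 PM UTC on Jan 13.
Flight 2 in UTC: 3:14 AM − 4:30 = 10:44 PM on Jan 13.
+4 hours and 14 minutes → arrive 2:58 AM UTC on Jan 14.
Flight 1 lands earlier by 3 hours 26 minutes.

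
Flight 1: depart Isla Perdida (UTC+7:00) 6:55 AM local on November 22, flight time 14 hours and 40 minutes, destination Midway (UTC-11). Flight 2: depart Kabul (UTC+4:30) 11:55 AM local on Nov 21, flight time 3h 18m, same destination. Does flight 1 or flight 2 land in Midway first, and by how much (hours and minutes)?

Flight 1 in UTC: 6:55 AM − 7:00 = 11:55 PM on Nov 21.
+14 hours and 40 minutes → arrive 2:35 PM UTC on Nov 22.
Flight 2 in UTC: 11:55 AM − 4:30 = 7:25 AM on Nov 21.
+3 hours 18 minutes → arrive 10:43 AM UTC on Nov 21.
Flight 2 lands earlier by 27 hours 52 minutes.

the second, by 27 hours 52 minutes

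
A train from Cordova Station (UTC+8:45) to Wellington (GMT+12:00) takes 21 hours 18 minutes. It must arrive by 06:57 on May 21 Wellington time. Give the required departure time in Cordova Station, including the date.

Target arrival in UTC: 06:57 − 12:00 = 18:57 on May 20.
Subtract 21 hours 18 minutes → departure 21:39 UTC on May 19.
Cordova Station is UTC+8:45: 21:39 + 8:45 = 06:24 on May 20.

06:24 on May 20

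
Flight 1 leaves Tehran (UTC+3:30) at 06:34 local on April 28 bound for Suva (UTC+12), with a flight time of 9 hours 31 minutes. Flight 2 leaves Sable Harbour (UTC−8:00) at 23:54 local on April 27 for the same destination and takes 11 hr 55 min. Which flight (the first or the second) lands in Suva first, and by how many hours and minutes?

the first, by 7 hours 14 minutes

Flight 1 in UTC: 06:34 − 3:30 = 03:04 on Apr 28.
+9 hours and 31 minutes → arrive 12:35 UTC on Apr 28.
Flight 2 in UTC: 23:54 + 8:00 = 07:54 on Apr 28.
+11 hours and 55 minutes → arrive 19:49 UTC on Apr 28.
Flight 1 lands earlier by 7 hours 14 minutes.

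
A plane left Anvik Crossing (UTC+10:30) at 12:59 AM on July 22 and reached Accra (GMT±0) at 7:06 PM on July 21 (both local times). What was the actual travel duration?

Accra is 10:30 behind Anvik Crossing.
Clock-face elapsed time (ignoring zones) is −5 hours 53 minutes.
Actual elapsed = −5 hours 53 minutes + 10:30 = 4 hours 37 minutes.

4 hours 37 minutes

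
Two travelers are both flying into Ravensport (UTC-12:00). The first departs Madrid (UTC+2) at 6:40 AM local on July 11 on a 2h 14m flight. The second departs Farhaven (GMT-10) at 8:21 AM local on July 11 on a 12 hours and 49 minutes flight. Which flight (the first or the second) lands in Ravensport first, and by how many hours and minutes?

the first, by 24 hours 16 minutes

Flight 1 in UTC: 6:40 AM − 2:00 = 4:40 AM on Jul 11.
+2 hours and 14 minutes → arrive 6:54 AM UTC on Jul 11.
Flight 2 in UTC: 8:21 AM + 10:00 = 6:21 PM on Jul 11.
+12 hours and 49 minutes → arrive 7:10 AM UTC on Jul 12.
Flight 1 lands earlier by 24 hours 16 minutes.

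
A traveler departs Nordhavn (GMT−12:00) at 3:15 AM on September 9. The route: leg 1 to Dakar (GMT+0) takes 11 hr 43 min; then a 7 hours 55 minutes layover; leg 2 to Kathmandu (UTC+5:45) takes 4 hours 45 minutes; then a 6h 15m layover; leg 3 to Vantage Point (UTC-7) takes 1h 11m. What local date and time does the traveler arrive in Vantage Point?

4:04 PM on Sep 10

Convert departure to UTC: 3:15 AM + 12:00 = 3:15 PM UTC on Sep 9.
Add 11 hours 43 minutes leg 1 → 2:58 AM UTC (Sep 10).
Add 7 hours and 55 minutes layover in Dakar → 10:53 AM UTC.
Add 4 hours 45 minutes leg 2 → 3:38 PM UTC.
Add 6 hours and 15 minutes layover in Kathmandu → 9:53 PM UTC.
Add 1 hour and 11 minutes leg 3 → 11:04 PM UTC.
Vantage Point is UTC−7:00, so local arrival = 11:04 PM − 7:00 = 4:04 PM on Sep 10.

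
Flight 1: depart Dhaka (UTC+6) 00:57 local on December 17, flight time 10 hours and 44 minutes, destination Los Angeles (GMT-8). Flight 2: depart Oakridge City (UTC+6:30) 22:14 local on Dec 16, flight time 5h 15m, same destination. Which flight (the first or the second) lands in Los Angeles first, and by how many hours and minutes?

the second, by 8 hours 42 minutes

Flight 1 in UTC: 00:57 − 6:00 = 18:57 on Dec 16.
+10 hours 44 minutes → arrive 05:41 UTC on Dec 17.
Flight 2 in UTC: 22:14 − 6:30 = 15:44 on Dec 16.
+5 hours 15 minutes → arrive 20:59 UTC on Dec 16.
Flight 2 lands earlier by 8 hours 42 minutes.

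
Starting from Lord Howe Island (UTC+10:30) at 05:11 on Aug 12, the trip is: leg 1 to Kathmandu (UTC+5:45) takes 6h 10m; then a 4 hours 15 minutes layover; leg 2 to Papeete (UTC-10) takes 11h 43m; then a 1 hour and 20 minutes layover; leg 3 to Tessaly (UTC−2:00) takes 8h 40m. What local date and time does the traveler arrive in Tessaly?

Convert departure to UTC: 05:11 − 10:30 = 18:41 UTC on Aug 11.
Add 6 hours and 10 minutes leg 1 → 00:51 UTC (Aug 12).
Add 4 hours and 15 minutes layover in Kathmandu → 05:06 UTC.
Add 11 hours and 43 minutes leg 2 → 16:49 UTC.
Add 1 hour and 20 minutes layover in Papeete → 18:09 UTC.
Add 8 hours 40 minutes leg 3 → 02:49 UTC (Aug 13).
Tessaly is UTC−2:00, so local arrival = 02:49 − 2:00 = 00:49 on Aug 13.

00:49 on August 13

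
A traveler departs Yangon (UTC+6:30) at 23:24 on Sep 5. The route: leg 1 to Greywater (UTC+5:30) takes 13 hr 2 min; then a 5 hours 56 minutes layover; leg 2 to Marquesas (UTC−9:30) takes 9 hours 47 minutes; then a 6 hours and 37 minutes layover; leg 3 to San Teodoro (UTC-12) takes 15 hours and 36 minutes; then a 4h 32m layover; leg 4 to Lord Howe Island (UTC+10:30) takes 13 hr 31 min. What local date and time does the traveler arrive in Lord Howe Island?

Convert departure to UTC: 23:24 − 6:30 = 16:54 UTC on Sep 5.
Add 13 hours 2 minutes leg 1 → 05:56 UTC (Sep 6).
Add 5 hours 56 minutes layover in Greywater → 11:52 UTC.
Add 9 hours and 47 minutes leg 2 → 21:39 UTC.
Add 6 hours and 37 minutes layover in Marquesas → 04:16 UTC (Sep 7).
Add 15 hours and 36 minutes leg 3 → 19:52 UTC.
Add 4 hours 32 minutes layover in San Teodoro → 00:24 UTC (Sep 8).
Add 13 hours and 31 minutes leg 4 → 13:55 UTC.
Lord Howe Island is UTC+10:30, so local arrival = 13:55 + 10:30 = 00:25 on Sep 9.

00:25 on September 9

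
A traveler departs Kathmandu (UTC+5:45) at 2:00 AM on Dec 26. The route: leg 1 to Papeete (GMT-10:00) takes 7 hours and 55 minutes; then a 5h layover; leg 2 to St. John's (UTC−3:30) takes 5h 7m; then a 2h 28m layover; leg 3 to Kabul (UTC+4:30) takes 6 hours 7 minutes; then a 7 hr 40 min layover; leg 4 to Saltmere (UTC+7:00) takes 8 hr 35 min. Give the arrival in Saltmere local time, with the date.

10:07 PM on Dec 27

Convert departure to UTC: 2:00 AM − 5:45 = 8:15 PM UTC on Dec 25.
Add 7 hours 55 minutes leg 1 → 4:10 AM UTC (Dec 26).
Add 5 hours layover in Papeete → 9:10 AM UTC.
Add 5 hours and 7 minutes leg 2 → 2:17 PM UTC.
Add 2 hours 28 minutes layover in St. John's → 4:45 PM UTC.
Add 6 hours 7 minutes leg 3 → 10:52 PM UTC.
Add 7 hours and 40 minutes layover in Kabul → 6:32 AM UTC (Dec 27).
Add 8 hours 35 minutes leg 4 → 3:07 PM UTC.
Saltmere is UTC+7:00, so local arrival = 3:07 PM + 7:00 = 10:07 PM on Dec 27.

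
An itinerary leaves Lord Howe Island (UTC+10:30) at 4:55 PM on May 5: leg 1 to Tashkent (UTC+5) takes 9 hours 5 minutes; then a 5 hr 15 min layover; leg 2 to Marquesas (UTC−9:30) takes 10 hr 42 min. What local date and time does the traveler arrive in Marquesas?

9:57 PM on May 5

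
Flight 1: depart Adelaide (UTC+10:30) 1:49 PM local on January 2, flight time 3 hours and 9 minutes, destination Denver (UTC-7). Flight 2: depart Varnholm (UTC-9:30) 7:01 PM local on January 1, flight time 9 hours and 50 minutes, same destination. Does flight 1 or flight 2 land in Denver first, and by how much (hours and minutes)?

the first, by 7 hours 53 minutes

Flight 1 in UTC: 1:49 PM − 10:30 = 3:19 AM on Jan 2.
+3 hours and 9 minutes → arrive 6:28 AM UTC on Jan 2.
Flight 2 in UTC: 7:01 PM + 9:30 = 4:31 AM on Jan 2.
+9 hours and 50 minutes → arrive 2:21 PM UTC on Jan 2.
Flight 1 lands earlier by 7 hours 53 minutes.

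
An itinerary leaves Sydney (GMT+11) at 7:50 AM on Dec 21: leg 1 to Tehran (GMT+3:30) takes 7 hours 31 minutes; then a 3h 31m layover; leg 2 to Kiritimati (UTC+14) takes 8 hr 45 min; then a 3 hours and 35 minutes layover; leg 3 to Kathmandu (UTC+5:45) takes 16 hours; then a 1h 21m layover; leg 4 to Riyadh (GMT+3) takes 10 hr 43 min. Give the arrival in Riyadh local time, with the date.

Convert departure to UTC: 7:50 AM − 11:00 = 8:50 PM UTC on Dec 20.
Add 7 hours 31 minutes leg 1 → 4:21 AM UTC (Dec 21).
Add 3 hours 31 minutes layover in Tehran → 7:52 AM UTC.
Add 8 hours 45 minutes leg 2 → 4:37 PM UTC.
Add 3 hours 35 minutes layover in Kiritimati → 8:12 PM UTC.
Add 16 hours leg 3 → 12:12 PM UTC (Dec 22).
Add 1 hour 21 minutes layover in Kathmandu → 1:33 PM UTC.
Add 10 hours and 43 minutes leg 4 → 12:16 AM UTC (Dec 23).
Riyadh is UTC+3:00, so local arrival = 12:16 AM + 3:00 = 3:16 AM on Dec 23.

3:16 AM on Dec 23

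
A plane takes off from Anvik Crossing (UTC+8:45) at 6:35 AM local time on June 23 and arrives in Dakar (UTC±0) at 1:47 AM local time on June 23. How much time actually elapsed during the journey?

3 hours 57 minutes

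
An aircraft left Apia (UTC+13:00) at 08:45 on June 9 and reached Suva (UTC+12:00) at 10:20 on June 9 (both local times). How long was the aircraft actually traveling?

2 hours 35 minutes

Suva is 1:00 behind Apia.
Clock-face elapsed time (ignoring zones) is 1 hour 35 minutes.
Actual elapsed = 1 hour 35 minutes + 1:00 = 2 hours 35 minutes.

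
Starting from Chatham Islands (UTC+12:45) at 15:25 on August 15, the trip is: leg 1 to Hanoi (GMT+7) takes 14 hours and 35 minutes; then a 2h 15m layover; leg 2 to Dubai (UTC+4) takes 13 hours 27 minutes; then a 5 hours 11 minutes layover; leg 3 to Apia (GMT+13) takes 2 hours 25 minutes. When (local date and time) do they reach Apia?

05:33 on August 17

Convert departure to UTC: 15:25 − 12:45 = 02:40 UTC on Aug 15.
Add 14 hours and 35 minutes leg 1 → 17:15 UTC.
Add 2 hours 15 minutes layover in Hanoi → 19:30 UTC.
Add 13 hours and 27 minutes leg 2 → 08:57 UTC (Aug 16).
Add 5 hours 11 minutes layover in Dubai → 14:08 UTC.
Add 2 hours and 25 minutes leg 3 → 16:33 UTC.
Apia is UTC+13:00, so local arrival = 16:33 + 13:00 = 05:33 on Aug 17.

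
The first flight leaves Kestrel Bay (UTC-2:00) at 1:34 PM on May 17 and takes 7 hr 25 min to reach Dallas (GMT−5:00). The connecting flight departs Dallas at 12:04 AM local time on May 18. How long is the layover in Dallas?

Convert departure to UTC: 1:34 PM + 2:00 = 3:34 PM UTC on May 17.
Add 7 hours and 25 minutes flight time → 10:59 PM UTC.
Dallas is UTC−5:00, so local arrival = 10:59 PM − 5:00 = 5:59 PM on May 17.
Layover = 12:04 AM − 5:59 PM (+1 day) = 6 hours 5 minutes.

6 hours 5 minutes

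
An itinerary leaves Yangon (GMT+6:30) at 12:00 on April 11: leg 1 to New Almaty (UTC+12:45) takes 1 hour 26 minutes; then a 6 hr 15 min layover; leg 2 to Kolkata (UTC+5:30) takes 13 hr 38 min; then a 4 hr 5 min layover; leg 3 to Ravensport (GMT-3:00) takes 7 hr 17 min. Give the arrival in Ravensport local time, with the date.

11:11 on April 12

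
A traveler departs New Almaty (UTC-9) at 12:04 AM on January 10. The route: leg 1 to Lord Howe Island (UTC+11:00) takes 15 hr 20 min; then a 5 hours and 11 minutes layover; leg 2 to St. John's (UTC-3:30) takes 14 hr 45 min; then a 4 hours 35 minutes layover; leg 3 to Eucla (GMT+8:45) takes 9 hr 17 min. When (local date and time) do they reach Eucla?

6:57 PM on January 12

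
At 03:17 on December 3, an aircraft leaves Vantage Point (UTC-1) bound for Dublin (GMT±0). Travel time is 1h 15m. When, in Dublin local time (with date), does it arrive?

Convert departure to UTC: 03:17 + 1:00 = 04:17 UTC on Dec 3.
Add 1 hour 15 minutes travel time → 05:32 UTC.
Dublin is UTC+0, so local arrival is the same: 05:32 on Dec 3.

05:32 on Dec 3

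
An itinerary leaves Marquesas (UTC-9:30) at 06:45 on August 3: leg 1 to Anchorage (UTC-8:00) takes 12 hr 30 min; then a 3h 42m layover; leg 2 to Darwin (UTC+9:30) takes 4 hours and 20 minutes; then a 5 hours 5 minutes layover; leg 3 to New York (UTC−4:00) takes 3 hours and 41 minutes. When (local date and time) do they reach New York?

Convert departure to UTC: 06:45 + 9:30 = 16:15 UTC on Aug 3.
Add 12 hours 30 minutes leg 1 → 04:45 UTC (Aug 4).
Add 3 hours 42 minutes layover in Anchorage → 08:27 UTC.
Add 4 hours and 20 minutes leg 2 → 12:47 UTC.
Add 5 hours 5 minutes layover in Darwin → 17:52 UTC.
Add 3 hours and 41 minutes leg 3 → 21:33 UTC.
New York is UTC−4:00, so local arrival = 21:33 − 4:00 = 17:33 on Aug 4.

17:33 on August 4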